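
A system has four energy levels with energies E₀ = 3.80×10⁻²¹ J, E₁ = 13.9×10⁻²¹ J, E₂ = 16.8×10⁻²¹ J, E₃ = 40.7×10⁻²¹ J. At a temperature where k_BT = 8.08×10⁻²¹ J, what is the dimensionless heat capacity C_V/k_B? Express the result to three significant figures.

0.554

Eᵢ/kT = 0.47030, 1.7203, 2.0792, 5.0371.
Z = Σ e^(−Eᵢ/kT) = e^(−0.47030) + e^(−1.7203) + e^(−2.0792) + e^(−5.0371) = 0.62481 + 0.17901 + 0.12503 + 0.0064925 = 0.93534.
⟨E⟩ = 7.7269, ⟨E²⟩ = 95.850.
C_V/k_B = (⟨E²⟩ − ⟨E⟩²)/(kT)² = (95.850 − 59.705)/65.286 = 0.554.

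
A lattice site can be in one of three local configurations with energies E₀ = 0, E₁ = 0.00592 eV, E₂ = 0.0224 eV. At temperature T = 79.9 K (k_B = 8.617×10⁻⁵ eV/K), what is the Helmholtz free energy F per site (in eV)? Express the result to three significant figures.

-0.00261 eV

k_BT = 8.617×10⁻⁵ × 79.9 K = 0.0068850 eV.
Eᵢ/kT = 0, 0.85984, 3.2534.
Z = Σ e^(−Eᵢ/kT) = e^(−0) + e^(−0.85984) + e^(−3.2534) = 1.0000 + 0.42323 + 0.038643 = 1.4619.
F = −kT ln Z = −0.0068850 × ln(1.4619) = −0.0068850 × 0.37974 = -0.00261 eV.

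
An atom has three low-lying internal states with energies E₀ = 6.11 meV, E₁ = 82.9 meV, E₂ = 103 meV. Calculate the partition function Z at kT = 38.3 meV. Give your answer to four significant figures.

Eᵢ/kT = 0.159530, 2.16449, 2.68930.
Z = Σ e^(−Eᵢ/kT) = e^(−0.159530) + e^(−2.16449) + e^(−2.68930) = 0.852544 + 0.114808 + 0.0679285 = 1.03528.

Z = 1.035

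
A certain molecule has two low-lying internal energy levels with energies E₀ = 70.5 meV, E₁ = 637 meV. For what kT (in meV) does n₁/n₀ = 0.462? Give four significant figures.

733.6 meV

n₁/n₀ = exp[−(E₁−E₀)/kT] = 0.462.
⇒ (E₁−E₀)/kT = ln(1/0.462) = ln(2.16450) = 0.772189.
kT = 566.5 meV / 0.772189 = 733.6 meV.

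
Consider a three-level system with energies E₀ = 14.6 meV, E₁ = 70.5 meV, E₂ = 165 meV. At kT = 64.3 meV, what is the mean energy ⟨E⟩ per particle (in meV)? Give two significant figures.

Eᵢ/kT = 0.2271, 1.096, 2.566.
Z = Σ e^(−Eᵢ/kT) = e^(−0.2271) + e^(−1.096) + e^(−2.566) = 0.7968 + 0.3342 + 0.07684 = 1.208.
⟨E⟩ = Σ Eᵢ e^(−Eᵢ/kT) / Z = (14.6·0.7968 + 70.5·0.3342 + 165·0.07684) / 1.208 = 40 meV.

40 meV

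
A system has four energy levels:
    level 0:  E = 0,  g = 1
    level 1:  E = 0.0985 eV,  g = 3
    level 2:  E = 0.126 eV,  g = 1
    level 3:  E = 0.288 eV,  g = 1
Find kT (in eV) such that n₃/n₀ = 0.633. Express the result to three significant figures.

0.630 eV

n₃/n₀ = (g₃/g₀) exp[−(E₃−E₀)/kT] = 0.633.
⇒ (E₃−E₀)/kT = ln((1/1)/0.633) = ln(1.5798) = 0.45730.
kT = 0.288 eV / 0.45730 = 0.630 eV.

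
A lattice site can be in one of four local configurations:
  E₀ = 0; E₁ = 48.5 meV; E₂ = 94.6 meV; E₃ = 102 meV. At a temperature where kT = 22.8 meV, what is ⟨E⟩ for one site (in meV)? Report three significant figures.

Eᵢ/kT = 0, 2.1272, 4.1491, 4.4737.
Z = Σ e^(−Eᵢ/kT) = e^(−0) + e^(−2.1272) + e^(−4.1491) + e^(−4.4737) = 1.0000 + 0.11917 + 0.015779 + 0.011405 = 1.1464.
⟨E⟩ = Σ Eᵢ e^(−Eᵢ/kT) / Z = (0·1.0000 + 48.5·0.11917 + 94.6·0.015779 + 102·0.011405) / 1.1464 = 7.36 meV.

7.36 meV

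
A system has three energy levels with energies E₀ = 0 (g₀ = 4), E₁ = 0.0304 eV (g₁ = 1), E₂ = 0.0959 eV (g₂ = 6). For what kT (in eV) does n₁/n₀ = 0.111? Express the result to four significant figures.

n₁/n₀ = (g₁/g₀) exp[−(E₁−E₀)/kT] = 0.111.
⇒ (E₁−E₀)/kT = ln((1/4)/0.111) = ln(2.25225) = 0.811930.
kT = 0.0304 eV / 0.811930 = 0.03744 eV.

0.03744 eV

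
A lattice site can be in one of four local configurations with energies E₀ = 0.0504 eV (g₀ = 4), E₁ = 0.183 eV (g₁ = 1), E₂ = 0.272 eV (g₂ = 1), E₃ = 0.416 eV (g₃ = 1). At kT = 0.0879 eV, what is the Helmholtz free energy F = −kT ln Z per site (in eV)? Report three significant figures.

-0.0782 eV

Eᵢ/kT = 0.57338, 2.0819, 3.0944, 4.7327.
Z = Σ gᵢe^(−Eᵢ/kT) = 4·e^(−0.57338) + 1·e^(−2.0819) + 1·e^(−3.0944) + 1·e^(−4.7327) = 2.2545 + 0.12469 + 0.045302 + 0.0088027 = 2.4333.
F = −kT ln Z = −0.0879 × ln(2.4333) = −0.0879 × 0.88925 = -0.0782 eV.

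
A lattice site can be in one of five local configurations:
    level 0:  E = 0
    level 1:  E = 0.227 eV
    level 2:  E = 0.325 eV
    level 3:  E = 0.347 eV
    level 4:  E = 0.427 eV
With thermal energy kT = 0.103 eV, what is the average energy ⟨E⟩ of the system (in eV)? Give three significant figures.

Eᵢ/kT = 0, 2.2039, 3.1553, 3.3689, 4.1456.
Z = Σ e^(−Eᵢ/kT) = e^(−0) + e^(−2.2039) + e^(−3.1553) + e^(−3.3689) + e^(−4.1456) = 1.0000 + 0.11037 + 0.042626 + 0.034427 + 0.015834 = 1.2033.
⟨E⟩ = Σ Eᵢ e^(−Eᵢ/kT) / Z = (0·1.0000 + 0.227·0.11037 + 0.325·0.042626 + 0.347·0.034427 + 0.427·0.015834) / 1.2033 = 0.0479 eV.

0.0479 eV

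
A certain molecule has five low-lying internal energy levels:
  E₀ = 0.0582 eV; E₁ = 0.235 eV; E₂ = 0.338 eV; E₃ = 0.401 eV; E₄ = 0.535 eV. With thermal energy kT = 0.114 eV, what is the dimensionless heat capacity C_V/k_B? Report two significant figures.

0.97

Eᵢ/kT = 0.5105, 2.061, 2.965, 3.518, 4.693.
Z = Σ e^(−Eᵢ/kT) = e^(−0.5105) + e^(−2.061) + e^(−2.965) + e^(−3.518) + e^(−4.693) = 0.6002 + 0.1273 + 0.05156 + 0.02966 + 0.009159 = 0.8179.
⟨E⟩ = 0.1211 eV, ⟨E²⟩ = 0.02732 eV².
C_V/k_B = (⟨E²⟩ − ⟨E⟩²)/(kT)² = (0.02732 − 0.01467)/0.01300 = 0.97.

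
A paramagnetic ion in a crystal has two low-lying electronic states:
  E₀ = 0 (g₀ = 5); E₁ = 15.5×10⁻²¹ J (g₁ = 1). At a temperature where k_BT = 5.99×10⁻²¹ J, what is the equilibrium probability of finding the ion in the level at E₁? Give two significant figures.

Eᵢ/kT = 0, 2.588.
Z = Σ gᵢe^(−Eᵢ/kT) = 5·e^(−0) + 1·e^(−2.588) = 5.000 + 0.07517 = 5.075.
P₁ = g₁ e^(−E₁/kT) / Z = 0.07517/5.075 = 0.015.

0.015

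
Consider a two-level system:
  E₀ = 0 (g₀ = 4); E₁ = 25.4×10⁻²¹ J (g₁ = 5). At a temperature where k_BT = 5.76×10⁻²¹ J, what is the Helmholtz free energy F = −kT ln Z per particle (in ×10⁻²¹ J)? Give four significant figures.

Eᵢ/kT = 0, 4.40972.
Z = Σ gᵢe^(−Eᵢ/kT) = 4·e^(−0) + 5·e^(−4.40972) = 4.00000 + 0.0607929 = 4.06079.
F = −kT ln Z = −5.76 × ln(4.06079) = −5.76 × 1.40138 = -8.072 ×10⁻²¹ J.

-8.072 ×10⁻²¹ J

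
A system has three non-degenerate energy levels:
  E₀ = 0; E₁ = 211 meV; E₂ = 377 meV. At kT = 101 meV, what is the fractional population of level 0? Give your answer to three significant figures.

Eᵢ/kT = 0, 2.0891, 3.7327.
Z = Σ e^(−Eᵢ/kT) = e^(−0) + e^(−2.0891) + e^(−3.7327) = 1.0000 + 0.12380 + 0.023928 = 1.1477.
P₀ = e^(−E₀/kT) / Z = 1.0000/1.1477 = 0.871.

0.871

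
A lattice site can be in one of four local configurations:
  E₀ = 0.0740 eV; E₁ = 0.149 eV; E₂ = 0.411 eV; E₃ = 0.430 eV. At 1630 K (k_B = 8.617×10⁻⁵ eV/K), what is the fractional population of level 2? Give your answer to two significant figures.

0.052

k_BT = 8.617×10⁻⁵ × 1630 K = 0.1405 eV.
Eᵢ/kT = 0.5267, 1.060, 2.925, 3.060.
Z = Σ e^(−Eᵢ/kT) = e^(−0.5267) + e^(−1.060) + e^(−2.925) + e^(−3.060) = 0.5906 + 0.3465 + 0.05366 + 0.04689 = 1.038.
P₂ = e^(−E₂/kT) / Z = 0.05366/1.038 = 0.052.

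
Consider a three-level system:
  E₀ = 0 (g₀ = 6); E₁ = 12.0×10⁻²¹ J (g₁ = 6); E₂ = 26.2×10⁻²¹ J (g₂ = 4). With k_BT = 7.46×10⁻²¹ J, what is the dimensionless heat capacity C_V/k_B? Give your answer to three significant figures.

Eᵢ/kT = 0, 1.6086, 3.5121.
Z = Σ gᵢe^(−Eᵢ/kT) = 6·e^(−0) + 6·e^(−1.6086) + 4·e^(−3.5121) = 6.0000 + 1.2010 + 0.11934 = 7.3203.
⟨E⟩ = 2.3959, ⟨E²⟩ = 34.816.
C_V/k_B = (⟨E²⟩ − ⟨E⟩²)/(kT)² = (34.816 − 5.7403)/55.652 = 0.522.

0.522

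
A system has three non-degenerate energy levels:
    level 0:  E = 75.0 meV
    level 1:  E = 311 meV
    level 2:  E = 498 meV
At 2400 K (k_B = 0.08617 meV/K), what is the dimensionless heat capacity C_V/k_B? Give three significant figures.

k_BT = 0.08617 × 2400 K = 206.81 meV.
Eᵢ/kT = 0.36265, 1.5038, 2.4080.
Z = Σ e^(−Eᵢ/kT) = e^(−0.36265) + e^(−1.5038) + e^(−2.4080) = 0.69583 + 0.22228 + 0.089995 = 1.0081.
⟨E⟩ = 164.80 meV, ⟨E²⟩ = 47349 meV².
C_V/k_B = (⟨E²⟩ − ⟨E⟩²)/(kT)² = (47349 − 27159)/42770 = 0.472.

0.472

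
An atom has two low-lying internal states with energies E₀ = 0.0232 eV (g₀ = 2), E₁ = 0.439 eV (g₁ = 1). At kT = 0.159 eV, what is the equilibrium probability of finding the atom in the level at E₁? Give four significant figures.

0.03529

Eᵢ/kT = 0.145912, 2.76101.
Z = Σ gᵢe^(−Eᵢ/kT) = 2·e^(−0.145912) + 1·e^(−2.76101) = 1.72847 + 0.0632279 = 1.79170.
P₁ = g₁ e^(−E₁/kT) / Z = 0.0632279/1.79170 = 0.03529.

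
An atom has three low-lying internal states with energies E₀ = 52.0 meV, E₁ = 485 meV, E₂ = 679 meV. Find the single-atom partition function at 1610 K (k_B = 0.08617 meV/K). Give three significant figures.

k_BT = 0.08617 × 1610 K = 138.73 meV.
Eᵢ/kT = 0.37483, 3.4960, 4.8944.
Z = Σ e^(−Eᵢ/kT) = e^(−0.37483) + e^(−3.4960) + e^(−4.8944) = 0.68741 + 0.030318 + 0.0074884 = 0.72522.

Z = 0.725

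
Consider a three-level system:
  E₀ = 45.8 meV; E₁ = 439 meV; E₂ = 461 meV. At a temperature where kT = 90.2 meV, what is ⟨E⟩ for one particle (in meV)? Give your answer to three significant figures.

Eᵢ/kT = 0.50776, 4.8670, 5.1109.
Z = Σ e^(−Eᵢ/kT) = e^(−0.50776) + e^(−4.8670) + e^(−5.1109) = 0.60184 + 0.0076964 + 0.0060307 = 0.61557.
⟨E⟩ = Σ Eᵢ e^(−Eᵢ/kT) / Z = (45.8·0.60184 + 439·0.0076964 + 461·0.0060307) / 0.61557 = 54.8 meV.

54.8 meV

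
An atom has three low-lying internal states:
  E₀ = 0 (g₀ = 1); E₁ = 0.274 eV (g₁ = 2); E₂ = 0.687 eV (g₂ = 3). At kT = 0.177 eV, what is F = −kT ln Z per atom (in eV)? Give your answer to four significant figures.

Eᵢ/kT = 0, 1.54802, 3.88136.
Z = Σ gᵢe^(−Eᵢ/kT) = 1·e^(−0) + 2·e^(−1.54802) + 3·e^(−3.88136) = 1.00000 + 0.425337 + 0.0618683 = 1.48721.
F = −kT ln Z = −0.177 × ln(1.48721) = −0.177 × 0.396902 = -0.07025 eV.

-0.07025 eV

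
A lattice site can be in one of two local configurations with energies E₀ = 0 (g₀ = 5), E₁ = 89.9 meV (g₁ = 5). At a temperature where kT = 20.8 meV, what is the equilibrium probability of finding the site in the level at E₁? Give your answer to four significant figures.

0.01310

Eᵢ/kT = 0, 4.32212.
Z = Σ gᵢe^(−Eᵢ/kT) = 5·e^(−0) + 5·e^(−4.32212) = 5.00000 + 0.0663586 = 5.06636.
P₁ = g₁ e^(−E₁/kT) / Z = 0.0663586/5.06636 = 0.01310.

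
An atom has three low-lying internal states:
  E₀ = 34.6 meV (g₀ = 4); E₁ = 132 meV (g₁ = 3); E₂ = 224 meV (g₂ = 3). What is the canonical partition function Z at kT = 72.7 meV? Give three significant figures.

Z = 3.11

Eᵢ/kT = 0.47593, 1.8157, 3.0812.
Z = Σ gᵢe^(−Eᵢ/kT) = 4·e^(−0.47593) + 3·e^(−1.8157) + 3·e^(−3.0812) = 2.4852 + 0.48817 + 0.13771 = 3.1111.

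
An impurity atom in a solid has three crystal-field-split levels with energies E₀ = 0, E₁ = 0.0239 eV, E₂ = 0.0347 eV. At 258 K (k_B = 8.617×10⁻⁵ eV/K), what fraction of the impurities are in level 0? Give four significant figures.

k_BT = 8.617×10⁻⁵ × 258 K = 0.0222319 eV.
Eᵢ/kT = 0, 1.07503, 1.56082.
Z = Σ e^(−Eᵢ/kT) = e^(−0) + e^(−1.07503) + e^(−1.56082) = 1.00000 + 0.341288 + 0.209964 = 1.55125.
P₀ = e^(−E₀/kT) / Z = 1.00000/1.55125 = 0.6446.

0.6446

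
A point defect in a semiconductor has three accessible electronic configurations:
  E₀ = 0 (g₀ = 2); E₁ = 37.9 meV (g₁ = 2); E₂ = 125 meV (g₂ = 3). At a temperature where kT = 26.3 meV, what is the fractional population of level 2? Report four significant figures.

Eᵢ/kT = 0, 1.44106, 4.75285.
Z = Σ gᵢe^(−Eᵢ/kT) = 2·e^(−0) + 2·e^(−1.44106) + 3·e^(−4.75285) = 2.00000 + 0.473353 + 0.0258812 = 2.49923.
P₂ = g₂ e^(−E₂/kT) / Z = 0.0258812/2.49923 = 0.01036.

0.01036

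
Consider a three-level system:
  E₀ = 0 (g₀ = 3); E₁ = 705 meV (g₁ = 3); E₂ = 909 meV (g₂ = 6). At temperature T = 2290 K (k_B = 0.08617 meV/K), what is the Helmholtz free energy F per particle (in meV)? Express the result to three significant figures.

k_BT = 0.08617 × 2290 K = 197.33 meV.
Eᵢ/kT = 0, 3.5727, 4.6065.
Z = Σ gᵢe^(−Eᵢ/kT) = 3·e^(−0) + 3·e^(−3.5727) + 6·e^(−4.6065) = 3.0000 + 0.084240 + 0.059920 = 3.1442.
F = −kT ln Z = −197.33 × ln(3.1442) = −197.33 × 1.1456 = -226 meV.

-226 meV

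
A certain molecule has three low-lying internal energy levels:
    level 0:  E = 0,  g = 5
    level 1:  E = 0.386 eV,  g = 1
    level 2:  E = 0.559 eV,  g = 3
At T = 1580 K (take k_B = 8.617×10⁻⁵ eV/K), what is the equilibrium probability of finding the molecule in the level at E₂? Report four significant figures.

0.009677

k_BT = 8.617×10⁻⁵ × 1580 K = 0.136149 eV.
Eᵢ/kT = 0, 2.83513, 4.10580.
Z = Σ gᵢe^(−Eᵢ/kT) = 5·e^(−0) + 1·e^(−2.83513) + 3·e^(−4.10580) = 5.00000 + 0.0587109 + 0.0494305 = 5.10814.
P₂ = g₂ e^(−E₂/kT) / Z = 0.0494305/5.10814 = 0.009677.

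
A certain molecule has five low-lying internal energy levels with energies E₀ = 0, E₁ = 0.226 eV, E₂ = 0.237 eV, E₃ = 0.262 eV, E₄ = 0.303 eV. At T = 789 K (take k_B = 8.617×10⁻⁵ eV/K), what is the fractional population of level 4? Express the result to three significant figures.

k_BT = 8.617×10⁻⁵ × 789 K = 0.067988 eV.
Eᵢ/kT = 0, 3.3241, 3.4859, 3.8536, 4.4567.
Z = Σ e^(−Eᵢ/kT) = e^(−0) + e^(−3.3241) + e^(−3.4859) + e^(−3.8536) + e^(−4.4567) = 1.0000 + 0.036005 + 0.030626 + 0.021203 + 0.011601 = 1.0994.
P₄ = e^(−E₄/kT) / Z = 0.011601/1.0994 = 0.0106.

0.0106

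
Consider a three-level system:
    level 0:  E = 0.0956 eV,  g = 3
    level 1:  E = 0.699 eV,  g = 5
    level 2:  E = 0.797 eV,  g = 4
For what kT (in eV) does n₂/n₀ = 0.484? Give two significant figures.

0.69 eV

n₂/n₀ = (g₂/g₀) exp[−(E₂−E₀)/kT] = 0.484.
⇒ (E₂−E₀)/kT = ln((4/3)/0.484) = ln(2.755) = 1.013.
kT = 0.7014 eV / 1.013 = 0.69 eV.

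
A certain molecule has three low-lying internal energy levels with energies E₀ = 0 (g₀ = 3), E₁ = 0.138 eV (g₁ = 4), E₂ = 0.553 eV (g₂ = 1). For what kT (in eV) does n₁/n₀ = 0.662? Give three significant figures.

0.197 eV

n₁/n₀ = (g₁/g₀) exp[−(E₁−E₀)/kT] = 0.662.
⇒ (E₁−E₀)/kT = ln((4/3)/0.662) = ln(2.0141) = 0.70017.
kT = 0.138 eV / 0.70017 = 0.197 eV.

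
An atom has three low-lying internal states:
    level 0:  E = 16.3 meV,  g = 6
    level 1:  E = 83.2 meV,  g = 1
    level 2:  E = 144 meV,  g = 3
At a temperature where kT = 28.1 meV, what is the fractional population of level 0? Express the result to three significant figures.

Eᵢ/kT = 0.58007, 2.9609, 5.1246.
Z = Σ gᵢe^(−Eᵢ/kT) = 6·e^(−0.58007) + 1·e^(−2.9609) + 3·e^(−5.1246) = 3.3592 + 0.051772 + 0.017846 = 3.4288.
P₀ = g₀ e^(−E₀/kT) / Z = 3.3592/3.4288 = 0.980.

0.980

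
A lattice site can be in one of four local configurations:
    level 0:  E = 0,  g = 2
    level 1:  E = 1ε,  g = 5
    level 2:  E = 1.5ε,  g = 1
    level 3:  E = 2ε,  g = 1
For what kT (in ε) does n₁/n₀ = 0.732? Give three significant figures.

n₁/n₀ = (g₁/g₀) exp[−(E₁−E₀)/kT] = 0.732.
⇒ (E₁−E₀)/kT = ln((5/2)/0.732) = ln(3.4153) = 1.2283.
kT = 1ε / 1.2283 = 0.814 ε.

0.814 ε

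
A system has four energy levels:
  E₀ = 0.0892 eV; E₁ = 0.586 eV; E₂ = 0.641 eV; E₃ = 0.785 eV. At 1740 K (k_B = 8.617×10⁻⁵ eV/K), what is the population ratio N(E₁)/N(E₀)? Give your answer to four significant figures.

0.03639

k_BT = 8.617×10⁻⁵ × 1740 K = 0.149936 eV.
n₁/n₀ = exp[−(E₁−E₀)/kT] = exp(−(0.4968 eV)/(0.149936 eV)) = exp(-3.31341) = 0.03639.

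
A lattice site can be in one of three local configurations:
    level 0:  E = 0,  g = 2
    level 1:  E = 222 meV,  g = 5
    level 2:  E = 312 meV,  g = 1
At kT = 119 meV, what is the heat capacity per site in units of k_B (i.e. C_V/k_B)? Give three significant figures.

0.792

Eᵢ/kT = 0, 1.8655, 2.6218.
Z = Σ gᵢe^(−Eᵢ/kT) = 2·e^(−0) + 5·e^(−1.8655) + 1·e^(−2.6218) = 2.0000 + 0.77409 + 0.072672 = 2.8468.
⟨E⟩ = 68.330 meV, ⟨E²⟩ = 15886 meV².
C_V/k_B = (⟨E²⟩ − ⟨E⟩²)/(kT)² = (15886 − 4669.0)/14161 = 0.792.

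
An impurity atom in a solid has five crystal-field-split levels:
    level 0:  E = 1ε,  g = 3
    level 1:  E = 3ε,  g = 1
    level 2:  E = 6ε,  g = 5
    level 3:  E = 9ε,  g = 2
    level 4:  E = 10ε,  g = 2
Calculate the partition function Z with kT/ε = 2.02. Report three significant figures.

Eᵢ/kT = 0.49505, 1.4851, 2.9703, 4.4554, 4.9505.
Z = Σ gᵢe^(−Eᵢ/kT) = 3·e^(−0.49505) + 1·e^(−1.4851) + 5·e^(−2.9703) + 2·e^(−4.4554) + 2·e^(−4.9505) = 1.8286 + 0.22648 + 0.25644 + 0.023231 + 0.014160 = 2.3489.

Z = 2.35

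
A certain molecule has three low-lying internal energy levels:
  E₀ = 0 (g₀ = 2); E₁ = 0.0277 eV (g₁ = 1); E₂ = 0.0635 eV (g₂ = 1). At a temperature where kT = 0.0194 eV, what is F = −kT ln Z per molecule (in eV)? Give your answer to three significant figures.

Eᵢ/kT = 0, 1.4278, 3.2732.
Z = Σ gᵢe^(−Eᵢ/kT) = 2·e^(−0) + 1·e^(−1.4278) + 1·e^(−3.2732) = 2.0000 + 0.23984 + 0.037885 = 2.2777.
F = −kT ln Z = −0.0194 × ln(2.2777) = −0.0194 × 0.82317 = -0.0160 eV.

-0.0160 eV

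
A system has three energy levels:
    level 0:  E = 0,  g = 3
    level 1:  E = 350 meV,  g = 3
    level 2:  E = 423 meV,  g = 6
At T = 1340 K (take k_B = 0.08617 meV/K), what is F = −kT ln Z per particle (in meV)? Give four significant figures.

k_BT = 0.08617 × 1340 K = 115.468 meV.
Eᵢ/kT = 0, 3.03114, 3.66335.
Z = Σ gᵢe^(−Eᵢ/kT) = 3·e^(−0) + 3·e^(−3.03114) + 6·e^(−3.66335) = 3.00000 + 0.144782 + 0.153879 = 3.29866.
F = −kT ln Z = −115.468 × ln(3.29866) = −115.468 × 1.19352 = -137.8 meV.

-137.8 meV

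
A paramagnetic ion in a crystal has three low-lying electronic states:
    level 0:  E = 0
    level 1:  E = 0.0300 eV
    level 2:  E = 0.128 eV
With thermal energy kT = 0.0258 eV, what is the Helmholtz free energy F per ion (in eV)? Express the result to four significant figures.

Eᵢ/kT = 0, 1.16279, 4.96124.
Z = Σ e^(−Eᵢ/kT) = e^(−0) + e^(−1.16279) + e^(−4.96124) = 1.00000 + 0.312613 + 0.00700424 = 1.31962.
F = −kT ln Z = −0.0258 × ln(1.31962) = −0.0258 × 0.277344 = -0.007155 eV.

-0.007155 eV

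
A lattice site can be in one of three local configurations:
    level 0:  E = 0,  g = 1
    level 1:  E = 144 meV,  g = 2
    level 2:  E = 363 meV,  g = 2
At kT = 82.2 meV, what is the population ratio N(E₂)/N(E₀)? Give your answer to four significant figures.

0.02416

n₂/n₀ = (g₂/g₀) exp[−(E₂−E₀)/kT] = (2/1) × exp(−(363 meV)/(82.2 meV)) = (2/1) × exp(-4.41606) = 0.02416.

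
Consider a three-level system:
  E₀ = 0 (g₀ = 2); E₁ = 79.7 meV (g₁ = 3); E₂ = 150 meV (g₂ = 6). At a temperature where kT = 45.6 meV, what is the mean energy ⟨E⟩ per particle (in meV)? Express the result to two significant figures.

Eᵢ/kT = 0, 1.748, 3.289.
Z = Σ gᵢe^(−Eᵢ/kT) = 2·e^(−0) + 3·e^(−1.748) + 6·e^(−3.289) = 2.000 + 0.5224 + 0.2237 = 2.746.
⟨E⟩ = Σ Eᵢ gᵢe^(−Eᵢ/kT) / Z = (0·2.000 + 79.7·0.5224 + 150·0.2237) / 2.746 = 27 meV.

27 meV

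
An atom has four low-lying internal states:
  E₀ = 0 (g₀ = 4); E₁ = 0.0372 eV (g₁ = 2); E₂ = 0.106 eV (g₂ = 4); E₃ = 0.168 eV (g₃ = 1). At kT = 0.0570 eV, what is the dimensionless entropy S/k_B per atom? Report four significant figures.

Eᵢ/kT = 0, 0.652632, 1.85965, 2.94737.
Z = Σ gᵢe^(−Eᵢ/kT) = 4·e^(−0) + 2·e^(−0.652632) + 4·e^(−1.85965) + 1·e^(−2.94737) = 4.00000 + 1.04135 + 0.622909 + 0.0524775 = 5.71674.
⟨E⟩ = Σ EᵢPᵢ = 0.0198685 eV.
S/k_B = ln Z + ⟨E⟩/kT = ln(5.71674) + 0.0198685/0.0570 = 1.74340 + 0.348570 = 2.092.

2.092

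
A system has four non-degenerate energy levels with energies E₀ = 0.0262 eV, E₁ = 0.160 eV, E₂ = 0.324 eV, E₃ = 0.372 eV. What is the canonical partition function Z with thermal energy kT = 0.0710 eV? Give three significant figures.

Z = 0.812

Eᵢ/kT = 0.36901, 2.2535, 4.5634, 5.2394.
Z = Σ e^(−Eᵢ/kT) = e^(−0.36901) + e^(−2.2535) + e^(−4.5634) + e^(−5.2394) = 0.69142 + 0.10503 + 0.010427 + 0.0053034 = 0.81218.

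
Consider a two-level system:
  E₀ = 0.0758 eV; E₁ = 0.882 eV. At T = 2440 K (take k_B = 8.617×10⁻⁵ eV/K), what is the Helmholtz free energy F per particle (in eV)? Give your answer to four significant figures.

k_BT = 8.617×10⁻⁵ × 2440 K = 0.210255 eV.
Eᵢ/kT = 0.360515, 4.19491.
Z = Σ e^(−Eᵢ/kT) = e^(−0.360515) + e^(−4.19491) = 0.697317 + 0.0150721 = 0.712389.
F = −kT ln Z = −0.210255 × ln(0.712389) = −0.210255 × -0.339131 = 0.07130 eV.

0.07130 eV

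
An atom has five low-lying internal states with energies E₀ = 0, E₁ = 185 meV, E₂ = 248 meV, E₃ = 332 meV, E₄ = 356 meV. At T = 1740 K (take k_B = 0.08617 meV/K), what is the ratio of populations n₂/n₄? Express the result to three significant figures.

2.06

k_BT = 0.08617 × 1740 K = 149.94 meV.
n₂/n₄ = exp[−(E₂−E₄)/kT] = exp(−(-108 meV)/(149.94 meV)) = exp(0.72029) = 2.06.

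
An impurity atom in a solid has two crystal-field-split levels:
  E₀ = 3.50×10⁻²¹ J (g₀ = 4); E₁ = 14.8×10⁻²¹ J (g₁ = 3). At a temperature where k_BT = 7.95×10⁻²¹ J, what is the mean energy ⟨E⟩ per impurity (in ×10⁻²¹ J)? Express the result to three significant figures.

Eᵢ/kT = 0.44025, 1.8616.
Z = Σ gᵢe^(−Eᵢ/kT) = 4·e^(−0.44025) + 3·e^(−1.8616) = 2.5755 + 0.46627 = 3.0418.
⟨E⟩ = Σ Eᵢ gᵢe^(−Eᵢ/kT) / Z = (3.50·2.5755 + 14.8·0.46627) / 3.0418 = 5.23 ×10⁻²¹ J.

5.23 ×10⁻²¹ J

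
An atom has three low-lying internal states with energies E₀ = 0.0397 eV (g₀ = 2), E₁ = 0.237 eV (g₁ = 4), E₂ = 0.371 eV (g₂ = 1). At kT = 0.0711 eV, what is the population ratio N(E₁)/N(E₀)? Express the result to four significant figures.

0.1247

n₁/n₀ = (g₁/g₀) exp[−(E₁−E₀)/kT] = (4/2) × exp(−(0.1973 eV)/(0.0711 eV)) = (4/2) × exp(-2.77496) = 0.1247.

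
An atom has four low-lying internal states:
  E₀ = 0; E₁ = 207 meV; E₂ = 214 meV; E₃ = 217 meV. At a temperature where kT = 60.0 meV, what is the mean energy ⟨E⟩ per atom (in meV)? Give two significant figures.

Eᵢ/kT = 0, 3.450, 3.567, 3.617.
Z = Σ e^(−Eᵢ/kT) = e^(−0) + e^(−3.450) + e^(−3.567) + e^(−3.617) = 1.000 + 0.03175 + 0.02824 + 0.02686 = 1.087.
⟨E⟩ = Σ Eᵢ e^(−Eᵢ/kT) / Z = (0·1.000 + 207·0.03175 + 214·0.02824 + 217·0.02686) / 1.087 = 17 meV.

17 meV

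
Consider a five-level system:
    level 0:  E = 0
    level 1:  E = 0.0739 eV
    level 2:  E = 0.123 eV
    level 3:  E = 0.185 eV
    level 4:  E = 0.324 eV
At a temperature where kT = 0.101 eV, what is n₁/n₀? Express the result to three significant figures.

n₁/n₀ = exp[−(E₁−E₀)/kT] = exp(−(0.0739 eV)/(0.101 eV)) = exp(-0.73168) = 0.481.

0.481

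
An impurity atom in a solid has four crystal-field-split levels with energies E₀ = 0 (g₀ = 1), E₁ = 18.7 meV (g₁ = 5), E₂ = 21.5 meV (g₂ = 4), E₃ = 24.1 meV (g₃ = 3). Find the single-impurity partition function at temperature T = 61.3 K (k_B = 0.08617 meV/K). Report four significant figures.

k_BT = 0.08617 × 61.3 K = 5.28222 meV.
Eᵢ/kT = 0, 3.54018, 4.07026, 4.56248.
Z = Σ gᵢe^(−Eᵢ/kT) = 1·e^(−0) + 5·e^(−3.54018) + 4·e^(−4.07026) + 3·e^(−4.56248) = 1.00000 + 0.145041 + 0.0682918 + 0.0313084 = 1.24464.

Z = 1.245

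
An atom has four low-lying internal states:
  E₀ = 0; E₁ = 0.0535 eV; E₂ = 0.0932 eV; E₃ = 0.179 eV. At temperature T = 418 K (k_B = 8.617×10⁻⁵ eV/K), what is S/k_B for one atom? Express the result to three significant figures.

k_BT = 8.617×10⁻⁵ × 418 K = 0.036019 eV.
Eᵢ/kT = 0, 1.4853, 2.5875, 4.9696.
Z = Σ e^(−Eᵢ/kT) = e^(−0) + e^(−1.4853) + e^(−2.5875) + e^(−4.9696) = 1.0000 + 0.22643 + 0.075208 + 0.0069459 = 1.3086.
⟨E⟩ = Σ EᵢPᵢ = 0.015564 eV.
S/k_B = ln Z + ⟨E⟩/kT = ln(1.3086) + 0.015564/0.036019 = 0.26896 + 0.43211 = 0.701.

0.701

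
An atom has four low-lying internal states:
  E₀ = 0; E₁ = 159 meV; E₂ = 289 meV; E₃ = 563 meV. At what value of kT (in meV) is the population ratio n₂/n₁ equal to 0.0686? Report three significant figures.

48.5 meV

n₂/n₁ = exp[−(E₂−E₁)/kT] = 0.0686.
⇒ (E₂−E₁)/kT = ln(1/0.0686) = ln(14.577) = 2.6794.
kT = 130 meV / 2.6794 = 48.5 meV.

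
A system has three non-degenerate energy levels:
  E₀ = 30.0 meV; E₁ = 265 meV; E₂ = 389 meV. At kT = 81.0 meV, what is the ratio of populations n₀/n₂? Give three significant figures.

n₀/n₂ = exp[−(E₀−E₂)/kT] = exp(−(-359.0 meV)/(81.0 meV)) = exp(4.4321) = 84.1.

84.1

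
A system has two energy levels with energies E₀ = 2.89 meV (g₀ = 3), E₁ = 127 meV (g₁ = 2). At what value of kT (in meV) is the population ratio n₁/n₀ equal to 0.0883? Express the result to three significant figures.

61.4 meV

n₁/n₀ = (g₁/g₀) exp[−(E₁−E₀)/kT] = 0.0883.
⇒ (E₁−E₀)/kT = ln((2/3)/0.0883) = ln(7.5500) = 2.0215.
kT = 124.11 meV / 2.0215 = 61.4 meV.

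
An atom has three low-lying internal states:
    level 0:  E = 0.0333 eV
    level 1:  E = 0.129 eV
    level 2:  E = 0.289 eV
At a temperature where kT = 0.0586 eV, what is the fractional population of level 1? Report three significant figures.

0.162

Eᵢ/kT = 0.56826, 2.2014, 4.9317.
Z = Σ e^(−Eᵢ/kT) = e^(−0.56826) + e^(−2.2014) + e^(−4.9317) = 0.56651 + 0.11065 + 0.0072142 = 0.68437.
P₁ = e^(−E₁/kT) / Z = 0.11065/0.68437 = 0.162.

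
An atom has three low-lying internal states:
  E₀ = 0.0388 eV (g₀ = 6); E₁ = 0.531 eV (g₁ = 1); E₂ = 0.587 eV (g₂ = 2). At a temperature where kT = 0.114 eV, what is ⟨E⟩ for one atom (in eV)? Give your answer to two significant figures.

Eᵢ/kT = 0.3404, 4.658, 5.149.
Z = Σ gᵢe^(−Eᵢ/kT) = 6·e^(−0.3404) + 1·e^(−4.658) + 2·e^(−5.149) = 4.269 + 0.009485 + 0.01161 = 4.290.
⟨E⟩ = Σ Eᵢ gᵢe^(−Eᵢ/kT) / Z = (0.0388·4.269 + 0.531·0.009485 + 0.587·0.01161) / 4.290 = 0.041 eV.

0.041 eV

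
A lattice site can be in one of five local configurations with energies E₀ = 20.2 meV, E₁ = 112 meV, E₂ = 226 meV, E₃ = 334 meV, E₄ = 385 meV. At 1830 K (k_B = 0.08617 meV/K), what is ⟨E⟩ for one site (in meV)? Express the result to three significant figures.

k_BT = 0.08617 × 1830 K = 157.69 meV.
Eᵢ/kT = 0.12810, 0.71025, 1.4332, 2.1181, 2.4415.
Z = Σ e^(−Eᵢ/kT) = e^(−0.12810) + e^(−0.71025) + e^(−1.4332) + e^(−2.1181) + e^(−2.4415) = 0.87977 + 0.49152 + 0.23854 + 0.12026 + 0.087030 = 1.8171.
⟨E⟩ = Σ Eᵢ e^(−Eᵢ/kT) / Z = (20.2·0.87977 + 112·0.49152 + 226·0.23854 + 334·0.12026 + 385·0.087030) / 1.8171 = 110 meV.

110 meV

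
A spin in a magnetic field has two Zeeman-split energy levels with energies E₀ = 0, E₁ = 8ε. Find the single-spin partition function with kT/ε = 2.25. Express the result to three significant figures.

Z = 1.03

Eᵢ/kT = 0, 3.5556.
Z = Σ e^(−Eᵢ/kT) = e^(−0) + e^(−3.5556) = 1.0000 + 0.028564 = 1.0286.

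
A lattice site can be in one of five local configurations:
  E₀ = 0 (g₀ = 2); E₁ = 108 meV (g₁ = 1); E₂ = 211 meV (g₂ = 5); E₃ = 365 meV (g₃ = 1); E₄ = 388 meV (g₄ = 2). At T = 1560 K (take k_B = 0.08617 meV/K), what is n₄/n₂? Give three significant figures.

0.107

k_BT = 0.08617 × 1560 K = 134.43 meV.
n₄/n₂ = (g₄/g₂) exp[−(E₄−E₂)/kT] = (2/5) × exp(−(177 meV)/(134.43 meV)) = (2/5) × exp(-1.3167) = 0.107.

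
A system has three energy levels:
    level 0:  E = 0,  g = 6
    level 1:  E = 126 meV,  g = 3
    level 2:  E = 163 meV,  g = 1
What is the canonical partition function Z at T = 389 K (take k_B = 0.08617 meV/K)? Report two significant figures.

k_BT = 0.08617 × 389 K = 33.52 meV.
Eᵢ/kT = 0, 3.759, 4.863.
Z = Σ gᵢe^(−Eᵢ/kT) = 6·e^(−0) + 3·e^(−3.759) + 1·e^(−4.863) = 6.000 + 0.06992 + 0.007727 = 6.078.

Z = 6.1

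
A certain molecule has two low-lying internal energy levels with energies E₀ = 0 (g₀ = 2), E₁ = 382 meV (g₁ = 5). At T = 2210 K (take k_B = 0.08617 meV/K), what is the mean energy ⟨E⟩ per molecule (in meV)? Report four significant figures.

96.14 meV

k_BT = 0.08617 × 2210 K = 190.436 meV.
Eᵢ/kT = 0, 2.00592.
Z = Σ gᵢe^(−Eᵢ/kT) = 2·e^(−0) + 5·e^(−2.00592) = 2.00000 + 0.672682 = 2.67268.
⟨E⟩ = Σ Eᵢ gᵢe^(−Eᵢ/kT) / Z = (0·2.00000 + 382·0.672682) / 2.67268 = 96.14 meV.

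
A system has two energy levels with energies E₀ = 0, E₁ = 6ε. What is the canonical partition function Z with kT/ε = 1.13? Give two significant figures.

Eᵢ/kT = 0, 5.310.
Z = Σ e^(−Eᵢ/kT) = e^(−0) + e^(−5.310) = 1.000 + 0.004942 = 1.005.

Z = 1.0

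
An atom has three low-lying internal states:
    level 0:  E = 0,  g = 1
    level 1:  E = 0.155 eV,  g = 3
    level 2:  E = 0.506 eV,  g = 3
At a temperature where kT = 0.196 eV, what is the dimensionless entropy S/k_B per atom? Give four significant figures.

Eᵢ/kT = 0, 0.790816, 2.58163.
Z = Σ gᵢe^(−Eᵢ/kT) = 1·e^(−0) + 3·e^(−0.790816) + 3·e^(−2.58163) = 1.00000 + 1.36042 + 0.226952 = 2.58737.
⟨E⟩ = Σ EᵢPᵢ = 0.125882 eV.
S/k_B = ln Z + ⟨E⟩/kT = ln(2.58737) + 0.125882/0.196 = 0.950642 + 0.642255 = 1.593.

1.593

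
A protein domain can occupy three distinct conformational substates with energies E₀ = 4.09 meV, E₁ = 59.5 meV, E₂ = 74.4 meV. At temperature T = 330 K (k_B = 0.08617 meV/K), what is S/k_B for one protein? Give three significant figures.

0.601

k_BT = 0.08617 × 330 K = 28.436 meV.
Eᵢ/kT = 0.14383, 2.0924, 2.6164.
Z = Σ e^(−Eᵢ/kT) = e^(−0.14383) + e^(−2.0924) + e^(−2.6164) = 0.86603 + 0.12339 + 0.073065 = 1.0625.
⟨E⟩ = Σ EᵢPᵢ = 15.360 meV.
S/k_B = ln Z + ⟨E⟩/kT = ln(1.0625) + 15.360/28.436 = 0.060625 + 0.54016 = 0.601.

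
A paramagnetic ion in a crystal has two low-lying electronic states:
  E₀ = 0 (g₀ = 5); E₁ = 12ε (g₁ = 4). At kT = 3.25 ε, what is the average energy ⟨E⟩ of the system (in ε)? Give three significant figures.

0.235 ε

Eᵢ/kT = 0, 3.6923.
Z = Σ gᵢe^(−Eᵢ/kT) = 5·e^(−0) + 4·e^(−3.6923) = 5.0000 + 0.099659 = 5.0997.
⟨E⟩ = Σ Eᵢ gᵢe^(−Eᵢ/kT) / Z = (0·5.0000 + 12·0.099659) / 5.0997 = 0.235 ε.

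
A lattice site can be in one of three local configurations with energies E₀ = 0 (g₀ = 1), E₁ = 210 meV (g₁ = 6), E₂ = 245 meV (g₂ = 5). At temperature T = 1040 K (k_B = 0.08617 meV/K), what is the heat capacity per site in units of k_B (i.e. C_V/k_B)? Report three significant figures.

k_BT = 0.08617 × 1040 K = 89.617 meV.
Eᵢ/kT = 0, 2.3433, 2.7339.
Z = Σ gᵢe^(−Eᵢ/kT) = 1·e^(−0) + 6·e^(−2.3433) + 5·e^(−2.7339) = 1.0000 + 0.57606 + 0.32483 = 1.9009.
⟨E⟩ = 105.51 meV, ⟨E²⟩ = 23622 meV².
C_V/k_B = (⟨E²⟩ − ⟨E⟩²)/(kT)² = (23622 − 11132)/8031.2 = 1.56.

1.56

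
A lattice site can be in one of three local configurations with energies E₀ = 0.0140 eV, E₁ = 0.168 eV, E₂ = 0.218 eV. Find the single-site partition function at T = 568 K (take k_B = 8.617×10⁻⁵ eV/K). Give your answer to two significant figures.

Z = 0.80

k_BT = 8.617×10⁻⁵ × 568 K = 0.04894 eV.
Eᵢ/kT = 0.2861, 3.433, 4.454.
Z = Σ e^(−Eᵢ/kT) = e^(−0.2861) + e^(−3.433) + e^(−4.454) = 0.7512 + 0.03229 + 0.01163 = 0.7951.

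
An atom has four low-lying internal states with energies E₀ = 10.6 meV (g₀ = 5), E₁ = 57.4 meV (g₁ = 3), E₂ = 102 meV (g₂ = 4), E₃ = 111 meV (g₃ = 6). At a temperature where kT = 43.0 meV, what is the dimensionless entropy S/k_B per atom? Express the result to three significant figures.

Eᵢ/kT = 0.24651, 1.3349, 2.3721, 2.5814.
Z = Σ gᵢe^(−Eᵢ/kT) = 5·e^(−0.24651) + 3·e^(−1.3349) + 4·e^(−2.3721) + 6·e^(−2.5814) = 3.9076 + 0.78955 + 0.37314 + 0.45401 = 5.5243.
⟨E⟩ = Σ EᵢPᵢ = 31.714 meV.
S/k_B = ln Z + ⟨E⟩/kT = ln(5.5243) + 31.714/43.0 = 1.7092 + 0.73753 = 2.45.

2.45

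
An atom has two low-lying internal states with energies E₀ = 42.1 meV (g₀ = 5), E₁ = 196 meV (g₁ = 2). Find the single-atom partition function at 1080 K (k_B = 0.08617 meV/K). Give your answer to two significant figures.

Z = 3.4

k_BT = 0.08617 × 1080 K = 93.06 meV.
Eᵢ/kT = 0.4524, 2.106.
Z = Σ gᵢe^(−Eᵢ/kT) = 5·e^(−0.4524) + 2·e^(−2.106) = 3.180 + 0.2434 = 3.423.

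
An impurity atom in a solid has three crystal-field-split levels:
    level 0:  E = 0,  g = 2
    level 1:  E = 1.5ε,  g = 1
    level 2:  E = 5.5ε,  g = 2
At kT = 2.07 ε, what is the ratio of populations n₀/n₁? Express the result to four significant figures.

n₀/n₁ = (g₀/g₁) exp[−(E₀−E₁)/kT] = (2/1) × exp(−(-1.5ε)/(2.07ε)) = (2/1) × exp(0.724638) = 4.128.

4.128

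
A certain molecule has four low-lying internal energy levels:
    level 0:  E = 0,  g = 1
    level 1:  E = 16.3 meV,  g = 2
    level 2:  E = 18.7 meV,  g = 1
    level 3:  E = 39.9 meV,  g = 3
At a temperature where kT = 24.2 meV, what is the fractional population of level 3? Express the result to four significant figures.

Eᵢ/kT = 0, 0.673554, 0.772727, 1.64876.
Z = Σ gᵢe^(−Eᵢ/kT) = 1·e^(−0) + 2·e^(−0.673554) + 1·e^(−0.772727) + 3·e^(−1.64876) = 1.00000 + 1.01979 + 0.461752 + 0.576865 = 3.05841.
P₃ = g₃ e^(−E₃/kT) / Z = 0.576865/3.05841 = 0.1886.

0.1886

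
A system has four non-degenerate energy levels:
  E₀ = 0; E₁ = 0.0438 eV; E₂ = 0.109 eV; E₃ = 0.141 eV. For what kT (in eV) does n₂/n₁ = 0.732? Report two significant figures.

0.21 eV

n₂/n₁ = exp[−(E₂−E₁)/kT] = 0.732.
⇒ (E₂−E₁)/kT = ln(1/0.732) = ln(1.366) = 0.3119.
kT = 0.0652 eV / 0.3119 = 0.21 eV.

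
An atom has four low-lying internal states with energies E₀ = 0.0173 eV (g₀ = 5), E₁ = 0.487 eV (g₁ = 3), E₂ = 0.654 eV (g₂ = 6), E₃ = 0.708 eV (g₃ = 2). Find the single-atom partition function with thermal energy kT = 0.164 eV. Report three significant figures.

Eᵢ/kT = 0.10549, 2.9695, 3.9878, 4.3171.
Z = Σ gᵢe^(−Eᵢ/kT) = 5·e^(−0.10549) + 3·e^(−2.9695) + 6·e^(−3.9878) + 2·e^(−4.3171) = 4.4994 + 0.15399 + 0.11124 + 0.026677 = 4.7913.

Z = 4.79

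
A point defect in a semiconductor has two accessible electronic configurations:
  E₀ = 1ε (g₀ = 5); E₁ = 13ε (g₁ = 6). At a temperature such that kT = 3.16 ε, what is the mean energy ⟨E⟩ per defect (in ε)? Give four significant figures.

Eᵢ/kT = 0.316456, 4.11392.
Z = Σ gᵢe^(−Eᵢ/kT) = 5·e^(−0.316456) + 6·e^(−4.11392) = 3.64364 + 0.0980615 = 3.74170.
⟨E⟩ = Σ Eᵢ gᵢe^(−Eᵢ/kT) / Z = (1·3.64364 + 13·0.0980615) / 3.74170 = 1.314 ε.

1.314 ε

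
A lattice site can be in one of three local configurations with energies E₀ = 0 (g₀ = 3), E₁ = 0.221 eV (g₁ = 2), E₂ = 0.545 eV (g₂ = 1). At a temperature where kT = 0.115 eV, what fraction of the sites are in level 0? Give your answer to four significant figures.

0.9087

Eᵢ/kT = 0, 1.92174, 4.73913.
Z = Σ gᵢe^(−Eᵢ/kT) = 3·e^(−0) + 2·e^(−1.92174) + 1·e^(−4.73913) = 3.00000 + 0.292704 + 0.00874625 = 3.30145.
P₀ = g₀ e^(−E₀/kT) / Z = 3.00000/3.30145 = 0.9087.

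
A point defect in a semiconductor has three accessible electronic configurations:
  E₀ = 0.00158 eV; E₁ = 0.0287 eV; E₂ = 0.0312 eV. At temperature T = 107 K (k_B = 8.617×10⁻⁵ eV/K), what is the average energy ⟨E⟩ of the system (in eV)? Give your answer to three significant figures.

0.00398 eV

k_BT = 8.617×10⁻⁵ × 107 K = 0.0092202 eV.
Eᵢ/kT = 0.17136, 3.1127, 3.3839.
Z = Σ e^(−Eᵢ/kT) = e^(−0.17136) + e^(−3.1127) + e^(−3.3839) = 0.84252 + 0.044481 + 0.033915 = 0.92092.
⟨E⟩ = Σ Eᵢ e^(−Eᵢ/kT) / Z = (0.00158·0.84252 + 0.0287·0.044481 + 0.0312·0.033915) / 0.92092 = 0.00398 eV.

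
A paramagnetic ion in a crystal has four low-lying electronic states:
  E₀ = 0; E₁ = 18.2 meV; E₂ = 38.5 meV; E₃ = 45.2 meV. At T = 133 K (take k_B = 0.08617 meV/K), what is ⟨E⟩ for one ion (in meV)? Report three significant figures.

k_BT = 0.08617 × 133 K = 11.461 meV.
Eᵢ/kT = 0, 1.5880, 3.3592, 3.9438.
Z = Σ e^(−Eᵢ/kT) = e^(−0) + e^(−1.5880) + e^(−3.3592) + e^(−3.9438) = 1.0000 + 0.20433 + 0.034763 + 0.019374 = 1.2585.
⟨E⟩ = Σ Eᵢ e^(−Eᵢ/kT) / Z = (0·1.0000 + 18.2·0.20433 + 38.5·0.034763 + 45.2·0.019374) / 1.2585 = 4.71 meV.

4.71 meV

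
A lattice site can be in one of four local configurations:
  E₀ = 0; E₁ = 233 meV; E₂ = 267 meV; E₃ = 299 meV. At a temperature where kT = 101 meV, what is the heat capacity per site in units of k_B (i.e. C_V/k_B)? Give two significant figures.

Eᵢ/kT = 0, 2.307, 2.644, 2.960.
Z = Σ e^(−Eᵢ/kT) = e^(−0) + e^(−2.307) + e^(−2.644) + e^(−2.960) = 1.000 + 0.09956 + 0.07108 + 0.05182 = 1.222.
⟨E⟩ = 47.19 meV, ⟨E²⟩ = 12360 meV².
C_V/k_B = (⟨E²⟩ − ⟨E⟩²)/(kT)² = (12360 − 2227)/10200 = 0.99.

0.99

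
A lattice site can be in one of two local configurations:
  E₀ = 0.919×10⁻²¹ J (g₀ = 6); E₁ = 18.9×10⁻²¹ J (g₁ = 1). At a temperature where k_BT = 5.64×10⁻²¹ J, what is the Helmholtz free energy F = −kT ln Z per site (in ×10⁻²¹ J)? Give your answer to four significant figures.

Eᵢ/kT = 0.162943, 3.35106.
Z = Σ gᵢe^(−Eᵢ/kT) = 6·e^(−0.162943) + 1·e^(−3.35106) = 5.09784 + 0.0350472 = 5.13289.
F = −kT ln Z = −5.64 × ln(5.13289) = −5.64 × 1.63567 = -9.225 ×10⁻²¹ J.

-9.225 ×10⁻²¹ J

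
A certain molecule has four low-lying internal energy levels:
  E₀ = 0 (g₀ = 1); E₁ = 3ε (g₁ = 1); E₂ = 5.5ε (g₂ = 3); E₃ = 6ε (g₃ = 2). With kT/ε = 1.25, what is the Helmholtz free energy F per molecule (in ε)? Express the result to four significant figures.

Eᵢ/kT = 0, 2.40000, 4.40000, 4.80000.
Z = Σ gᵢe^(−Eᵢ/kT) = 1·e^(−0) + 1·e^(−2.40000) + 3·e^(−4.40000) + 2·e^(−4.80000) = 1.00000 + 0.0907180 + 0.0368320 + 0.0164595 = 1.14401.
F = −kT ln Z = −1.25 × ln(1.14401) = −1.25 × 0.134540 = -0.1682 ε.

-0.1682 ε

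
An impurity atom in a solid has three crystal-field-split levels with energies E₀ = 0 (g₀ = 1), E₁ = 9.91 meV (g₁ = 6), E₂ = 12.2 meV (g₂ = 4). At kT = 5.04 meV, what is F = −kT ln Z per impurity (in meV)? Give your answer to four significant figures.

-3.963 meV

Eᵢ/kT = 0, 1.96627, 2.42063.
Z = Σ gᵢe^(−Eᵢ/kT) = 1·e^(−0) + 6·e^(−1.96627) + 4·e^(−2.42063) = 1.00000 + 0.839868 + 0.355462 = 2.19533.
F = −kT ln Z = −5.04 × ln(2.19533) = −5.04 × 0.786332 = -3.963 meV.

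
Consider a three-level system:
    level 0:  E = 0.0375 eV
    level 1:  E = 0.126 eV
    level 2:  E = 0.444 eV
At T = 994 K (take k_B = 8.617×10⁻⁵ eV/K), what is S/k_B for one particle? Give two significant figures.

0.61

k_BT = 8.617×10⁻⁵ × 994 K = 0.08565 eV.
Eᵢ/kT = 0.4378, 1.471, 5.184.
Z = Σ e^(−Eᵢ/kT) = e^(−0.4378) + e^(−1.471) + e^(−5.184) = 0.6455 + 0.2297 + 0.005606 = 0.8808.
⟨E⟩ = Σ EᵢPᵢ = 0.06317 eV.
S/k_B = ln Z + ⟨E⟩/kT = ln(0.8808) + 0.06317/0.08565 = -0.1269 + 0.7375 = 0.61.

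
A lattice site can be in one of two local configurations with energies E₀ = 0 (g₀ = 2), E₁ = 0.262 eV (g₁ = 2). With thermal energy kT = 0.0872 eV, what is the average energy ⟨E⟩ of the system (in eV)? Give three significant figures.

Eᵢ/kT = 0, 3.0046.
Z = Σ gᵢe^(−Eᵢ/kT) = 2·e^(−0) + 2·e^(−3.0046) = 2.0000 + 0.099117 = 2.0991.
⟨E⟩ = Σ Eᵢ gᵢe^(−Eᵢ/kT) / Z = (0·2.0000 + 0.262·0.099117) / 2.0991 = 0.0124 eV.

0.0124 eV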